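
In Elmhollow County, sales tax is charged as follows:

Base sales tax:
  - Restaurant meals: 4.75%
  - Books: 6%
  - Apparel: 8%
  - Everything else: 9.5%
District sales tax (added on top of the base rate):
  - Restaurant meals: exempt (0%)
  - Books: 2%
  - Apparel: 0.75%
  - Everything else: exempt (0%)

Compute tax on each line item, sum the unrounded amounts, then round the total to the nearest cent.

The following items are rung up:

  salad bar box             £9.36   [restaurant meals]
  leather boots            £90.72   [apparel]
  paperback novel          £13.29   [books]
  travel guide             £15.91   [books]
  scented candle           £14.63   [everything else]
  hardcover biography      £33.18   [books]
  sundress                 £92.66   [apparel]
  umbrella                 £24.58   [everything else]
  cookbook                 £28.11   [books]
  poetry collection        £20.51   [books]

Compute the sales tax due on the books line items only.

Paperback novel £13.29: books → 6% + 2% district = 8% → £1.0632
Travel guide £15.91: books → 6% + 2% district = 8% → £1.2728
Hardcover biography £33.18: books → 6% + 2% district = 8% → £2.6544
Cookbook £28.11: books → 6% + 2% district = 8% → £2.2488
Poetry collection £20.51: books → 6% + 2% district = 8% → £1.6408
Tax on books: unrounded sum = £8.88 → £8.88

£8.88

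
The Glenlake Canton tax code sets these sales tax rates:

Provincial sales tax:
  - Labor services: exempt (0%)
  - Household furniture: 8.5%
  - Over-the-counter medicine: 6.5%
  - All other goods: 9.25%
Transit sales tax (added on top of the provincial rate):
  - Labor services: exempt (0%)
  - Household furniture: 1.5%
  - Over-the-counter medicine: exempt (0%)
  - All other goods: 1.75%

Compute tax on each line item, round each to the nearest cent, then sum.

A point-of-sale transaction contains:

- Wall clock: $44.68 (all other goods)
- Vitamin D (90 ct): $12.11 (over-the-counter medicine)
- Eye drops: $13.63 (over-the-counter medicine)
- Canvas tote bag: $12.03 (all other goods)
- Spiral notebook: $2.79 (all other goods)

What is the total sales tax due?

$8.22

Wall clock $44.68: all other goods → 9.25% + 1.75% transit = 11% → $4.91
Vitamin D (90 ct) $12.11: over-the-counter medicine → 6.5% + 0% transit = 6.5% → $0.79
Eye drops $13.63: over-the-counter medicine → 6.5% + 0% transit = 6.5% → $0.89
Canvas tote bag $12.03: all other goods → 9.25% + 1.75% transit = 11% → $1.32
Spiral notebook $2.79: all other goods → 9.25% + 1.75% transit = 11% → $0.31
Total tax = $4.91 + $0.79 + $0.89 + $1.32 + $0.31 = $8.22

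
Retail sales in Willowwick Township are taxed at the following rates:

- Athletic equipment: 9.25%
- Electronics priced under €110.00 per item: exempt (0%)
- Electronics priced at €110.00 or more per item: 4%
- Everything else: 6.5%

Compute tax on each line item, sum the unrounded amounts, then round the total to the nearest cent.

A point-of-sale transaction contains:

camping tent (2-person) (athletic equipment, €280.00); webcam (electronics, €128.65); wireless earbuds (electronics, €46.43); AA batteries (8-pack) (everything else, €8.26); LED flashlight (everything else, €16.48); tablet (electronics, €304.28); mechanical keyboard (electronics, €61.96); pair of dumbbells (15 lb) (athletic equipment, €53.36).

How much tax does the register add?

€49.76

Camping tent (2-person) €280.00: athletic equipment → 9.25% → €25.90
Webcam €128.65: electronics, €110.00 or more → 4% → €5.146
Wireless earbuds €46.43: electronics, under €110.00 → 0% → €0.00
AA batteries (8-pack) €8.26: everything else → 6.5% → €0.5369
LED flashlight €16.48: everything else → 6.5% → €1.0712
Tablet €304.28: electronics, €110.00 or more → 4% → €12.1712
Mechanical keyboard €61.96: electronics, under €110.00 → 0% → €0.00
Pair of dumbbells (15 lb) €53.36: athletic equipment → 9.25% → €4.9358
Unrounded tax sum = €49.7611 → €49.76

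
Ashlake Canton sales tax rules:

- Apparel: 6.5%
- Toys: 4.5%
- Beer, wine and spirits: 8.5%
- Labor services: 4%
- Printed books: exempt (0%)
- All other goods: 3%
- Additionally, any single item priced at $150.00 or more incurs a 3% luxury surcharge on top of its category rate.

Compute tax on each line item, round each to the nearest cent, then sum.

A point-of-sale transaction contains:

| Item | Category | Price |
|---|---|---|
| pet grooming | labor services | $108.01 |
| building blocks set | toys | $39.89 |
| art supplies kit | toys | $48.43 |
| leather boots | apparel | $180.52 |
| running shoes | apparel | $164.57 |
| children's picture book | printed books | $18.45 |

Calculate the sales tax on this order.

$41.08

Pet grooming $108.01: labor services → 4% → $4.32
Building blocks set $39.89: toys → 4.5% → $1.80
Art supplies kit $48.43: toys → 4.5% → $2.18
Leather boots $180.52: apparel → 6.5% + 3% surcharge = 9.5% → $17.15
Running shoes $164.57: apparel → 6.5% + 3% surcharge = 9.5% → $15.63
Children's picture book $18.45: printed books → 0% → $0.00
Total tax = $4.32 + $1.80 + $2.18 + $17.15 + $15.63 = $41.08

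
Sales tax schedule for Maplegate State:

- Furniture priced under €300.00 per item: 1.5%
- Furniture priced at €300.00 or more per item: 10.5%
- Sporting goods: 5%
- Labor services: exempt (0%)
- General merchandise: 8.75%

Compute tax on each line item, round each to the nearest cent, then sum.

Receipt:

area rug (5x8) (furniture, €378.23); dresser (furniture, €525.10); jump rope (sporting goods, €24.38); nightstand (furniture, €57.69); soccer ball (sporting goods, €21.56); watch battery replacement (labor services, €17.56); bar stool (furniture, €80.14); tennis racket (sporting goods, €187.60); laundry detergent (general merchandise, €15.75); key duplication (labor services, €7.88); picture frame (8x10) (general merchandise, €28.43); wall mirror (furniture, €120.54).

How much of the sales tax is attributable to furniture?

Area rug (5x8) €378.23: furniture, €300.00 or more → 10.5% → €39.71
Dresser €525.10: furniture, €300.00 or more → 10.5% → €55.14
Nightstand €57.69: furniture, under €300.00 → 1.5% → €0.87
Bar stool €80.14: furniture, under €300.00 → 1.5% → €1.20
Wall mirror €120.54: furniture, under €300.00 → 1.5% → €1.81
Tax on furniture = €39.71 + €55.14 + €0.87 + €1.20 + €1.81 = €98.73

€98.73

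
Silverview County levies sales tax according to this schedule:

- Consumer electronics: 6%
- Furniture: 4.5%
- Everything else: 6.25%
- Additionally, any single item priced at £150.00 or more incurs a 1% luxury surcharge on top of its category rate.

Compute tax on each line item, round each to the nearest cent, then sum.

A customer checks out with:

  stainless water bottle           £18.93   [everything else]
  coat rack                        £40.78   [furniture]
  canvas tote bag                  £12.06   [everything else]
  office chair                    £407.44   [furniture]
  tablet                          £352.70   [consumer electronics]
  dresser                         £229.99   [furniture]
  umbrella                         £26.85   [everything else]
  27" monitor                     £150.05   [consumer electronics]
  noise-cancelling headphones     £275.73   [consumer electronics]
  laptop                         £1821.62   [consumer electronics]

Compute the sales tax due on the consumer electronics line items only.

Tablet £352.70: consumer electronics → 6% + 1% surcharge = 7% → £24.69
27" monitor £150.05: consumer electronics → 6% + 1% surcharge = 7% → £10.50
Noise-cancelling headphones £275.73: consumer electronics → 6% + 1% surcharge = 7% → £19.30
Laptop £1821.62: consumer electronics → 6% + 1% surcharge = 7% → £127.51
Tax on consumer electronics = £24.69 + £10.50 + £19.30 + £127.51 = £182.00

£182.00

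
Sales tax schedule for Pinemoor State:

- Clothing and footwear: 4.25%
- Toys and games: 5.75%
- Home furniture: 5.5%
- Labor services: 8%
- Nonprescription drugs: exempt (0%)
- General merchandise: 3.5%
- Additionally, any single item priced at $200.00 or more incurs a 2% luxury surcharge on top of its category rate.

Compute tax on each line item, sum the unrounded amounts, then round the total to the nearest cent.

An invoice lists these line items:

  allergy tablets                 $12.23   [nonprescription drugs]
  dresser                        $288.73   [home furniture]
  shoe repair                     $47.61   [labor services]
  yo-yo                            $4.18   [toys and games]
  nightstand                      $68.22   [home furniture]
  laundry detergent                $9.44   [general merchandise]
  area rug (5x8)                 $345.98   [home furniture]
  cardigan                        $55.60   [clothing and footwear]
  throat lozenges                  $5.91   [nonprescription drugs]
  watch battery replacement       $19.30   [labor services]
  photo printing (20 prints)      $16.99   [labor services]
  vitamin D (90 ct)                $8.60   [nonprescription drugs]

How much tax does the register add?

$61.00

Allergy tablets $12.23: nonprescription drugs → 0% → $0.00
Dresser $288.73: home furniture → 5.5% + 2% surcharge = 7.5% → $21.65475
Shoe repair $47.61: labor services → 8% → $3.8088
Yo-yo $4.18: toys and games → 5.75% → $0.24035
Nightstand $68.22: home furniture → 5.5% → $3.7521
Laundry detergent $9.44: general merchandise → 3.5% → $0.3304
Area rug (5x8) $345.98: home furniture → 5.5% + 2% surcharge = 7.5% → $25.9485
Cardigan $55.60: clothing and footwear → 4.25% → $2.363
Throat lozenges $5.91: nonprescription drugs → 0% → $0.00
Watch battery replacement $19.30: labor services → 8% → $1.544
Photo printing (20 prints) $16.99: labor services → 8% → $1.3592
Vitamin D (90 ct) $8.60: nonprescription drugs → 0% → $0.00
Unrounded tax sum = $61.0011 → $61.00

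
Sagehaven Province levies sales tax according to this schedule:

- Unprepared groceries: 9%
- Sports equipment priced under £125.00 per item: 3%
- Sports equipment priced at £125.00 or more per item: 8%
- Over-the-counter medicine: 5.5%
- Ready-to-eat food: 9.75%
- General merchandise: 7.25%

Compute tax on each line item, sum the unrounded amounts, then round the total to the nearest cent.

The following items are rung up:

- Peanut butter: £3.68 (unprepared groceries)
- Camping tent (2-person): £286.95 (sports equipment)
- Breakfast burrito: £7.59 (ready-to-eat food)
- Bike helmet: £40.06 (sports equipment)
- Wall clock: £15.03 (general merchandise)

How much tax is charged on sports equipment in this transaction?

Camping tent (2-person) £286.95: sports equipment, £125.00 or more → 8% → £22.956
Bike helmet £40.06: sports equipment, under £125.00 → 3% → £1.2018
Tax on sports equipment: unrounded sum = £24.1578 → £24.16

£24.16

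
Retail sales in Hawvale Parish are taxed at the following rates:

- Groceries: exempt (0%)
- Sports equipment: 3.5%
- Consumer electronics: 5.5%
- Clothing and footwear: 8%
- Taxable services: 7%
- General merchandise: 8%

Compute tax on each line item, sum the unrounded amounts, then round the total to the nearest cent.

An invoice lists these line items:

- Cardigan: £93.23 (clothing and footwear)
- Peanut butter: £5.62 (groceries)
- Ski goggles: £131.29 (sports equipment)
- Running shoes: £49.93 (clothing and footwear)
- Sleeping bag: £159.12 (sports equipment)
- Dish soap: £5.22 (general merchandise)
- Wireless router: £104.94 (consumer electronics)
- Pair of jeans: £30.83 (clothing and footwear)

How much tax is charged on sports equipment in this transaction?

£10.16

Ski goggles £131.29: sports equipment → 3.5% → £4.59515
Sleeping bag £159.12: sports equipment → 3.5% → £5.5692
Tax on sports equipment: unrounded sum = £10.16435 → £10.16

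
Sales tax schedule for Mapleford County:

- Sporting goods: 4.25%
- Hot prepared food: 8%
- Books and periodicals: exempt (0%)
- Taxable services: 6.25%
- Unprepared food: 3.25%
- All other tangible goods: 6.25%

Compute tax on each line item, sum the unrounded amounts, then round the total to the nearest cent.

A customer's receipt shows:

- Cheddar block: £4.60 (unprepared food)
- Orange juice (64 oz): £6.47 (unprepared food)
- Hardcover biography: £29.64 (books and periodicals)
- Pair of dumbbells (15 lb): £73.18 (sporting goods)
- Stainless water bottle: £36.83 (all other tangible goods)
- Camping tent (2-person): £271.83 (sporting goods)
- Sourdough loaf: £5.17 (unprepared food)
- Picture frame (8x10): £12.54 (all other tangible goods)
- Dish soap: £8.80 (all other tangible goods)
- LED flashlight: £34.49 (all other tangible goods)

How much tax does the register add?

£20.98

Cheddar block £4.60: unprepared food → 3.25% → £0.1495
Orange juice (64 oz) £6.47: unprepared food → 3.25% → £0.210275
Hardcover biography £29.64: books and periodicals → 0% → £0.00
Pair of dumbbells (15 lb) £73.18: sporting goods → 4.25% → £3.11015
Stainless water bottle £36.83: all other tangible goods → 6.25% → £2.301875
Camping tent (2-person) £271.83: sporting goods → 4.25% → £11.552775
Sourdough loaf £5.17: unprepared food → 3.25% → £0.168025
Picture frame (8x10) £12.54: all other tangible goods → 6.25% → £0.78375
Dish soap £8.80: all other tangible goods → 6.25% → £0.55
LED flashlight £34.49: all other tangible goods → 6.25% → £2.155625
Unrounded tax sum = £20.981975 → £20.98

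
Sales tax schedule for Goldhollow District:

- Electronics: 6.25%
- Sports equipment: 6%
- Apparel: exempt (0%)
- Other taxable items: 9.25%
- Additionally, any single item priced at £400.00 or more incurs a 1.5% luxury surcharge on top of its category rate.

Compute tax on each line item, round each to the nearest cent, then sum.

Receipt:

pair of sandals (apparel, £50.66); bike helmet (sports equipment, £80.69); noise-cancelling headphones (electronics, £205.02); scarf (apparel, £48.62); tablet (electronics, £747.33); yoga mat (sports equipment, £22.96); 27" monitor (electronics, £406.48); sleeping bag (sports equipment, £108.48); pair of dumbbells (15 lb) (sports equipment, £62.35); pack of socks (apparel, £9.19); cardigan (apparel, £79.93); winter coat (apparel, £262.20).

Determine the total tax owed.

Pair of sandals £50.66: apparel → 0% → £0.00
Bike helmet £80.69: sports equipment → 6% → £4.84
Noise-cancelling headphones £205.02: electronics → 6.25% → £12.81
Scarf £48.62: apparel → 0% → £0.00
Tablet £747.33: electronics → 6.25% + 1.5% surcharge = 7.75% → £57.92
Yoga mat £22.96: sports equipment → 6% → £1.38
27" monitor £406.48: electronics → 6.25% + 1.5% surcharge = 7.75% → £31.50
Sleeping bag £108.48: sports equipment → 6% → £6.51
Pair of dumbbells (15 lb) £62.35: sports equipment → 6% → £3.74
Pack of socks £9.19: apparel → 0% → £0.00
Cardigan £79.93: apparel → 0% → £0.00
Winter coat £262.20: apparel → 0% → £0.00
Total tax = £4.84 + £12.81 + £57.92 + £1.38 + £31.50 + £6.51 + £3.74 = £118.70

£118.70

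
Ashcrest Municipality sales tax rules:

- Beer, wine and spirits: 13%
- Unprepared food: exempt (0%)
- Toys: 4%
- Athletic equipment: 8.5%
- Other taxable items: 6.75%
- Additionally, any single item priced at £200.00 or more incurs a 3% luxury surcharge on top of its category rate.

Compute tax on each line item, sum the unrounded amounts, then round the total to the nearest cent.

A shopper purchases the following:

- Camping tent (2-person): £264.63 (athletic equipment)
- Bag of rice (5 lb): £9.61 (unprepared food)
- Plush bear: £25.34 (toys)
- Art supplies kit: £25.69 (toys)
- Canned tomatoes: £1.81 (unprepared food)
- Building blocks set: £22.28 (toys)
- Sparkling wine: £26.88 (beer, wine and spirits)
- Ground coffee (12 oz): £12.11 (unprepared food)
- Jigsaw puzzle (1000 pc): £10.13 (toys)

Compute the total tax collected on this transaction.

£37.26

Camping tent (2-person) £264.63: athletic equipment → 8.5% + 3% surcharge = 11.5% → £30.43245
Bag of rice (5 lb) £9.61: unprepared food → 0% → £0.00
Plush bear £25.34: toys → 4% → £1.0136
Art supplies kit £25.69: toys → 4% → £1.0276
Canned tomatoes £1.81: unprepared food → 0% → £0.00
Building blocks set £22.28: toys → 4% → £0.8912
Sparkling wine £26.88: beer, wine and spirits → 13% → £3.4944
Ground coffee (12 oz) £12.11: unprepared food → 0% → £0.00
Jigsaw puzzle (1000 pc) £10.13: toys → 4% → £0.4052
Unrounded tax sum = £37.26445 → £37.26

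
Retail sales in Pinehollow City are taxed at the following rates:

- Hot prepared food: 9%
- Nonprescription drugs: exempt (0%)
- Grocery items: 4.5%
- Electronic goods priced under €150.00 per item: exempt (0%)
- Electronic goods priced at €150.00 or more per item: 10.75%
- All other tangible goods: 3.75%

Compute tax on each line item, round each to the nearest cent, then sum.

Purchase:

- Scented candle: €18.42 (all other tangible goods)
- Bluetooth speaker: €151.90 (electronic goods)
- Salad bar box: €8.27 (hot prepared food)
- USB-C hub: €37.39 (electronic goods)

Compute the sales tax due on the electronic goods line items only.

Bluetooth speaker €151.90: electronic goods, €150.00 or more → 10.75% → €16.33
USB-C hub €37.39: electronic goods, under €150.00 → 0% → €0.00
Tax on electronic goods = €16.33 + €0.00 = €16.33

€16.33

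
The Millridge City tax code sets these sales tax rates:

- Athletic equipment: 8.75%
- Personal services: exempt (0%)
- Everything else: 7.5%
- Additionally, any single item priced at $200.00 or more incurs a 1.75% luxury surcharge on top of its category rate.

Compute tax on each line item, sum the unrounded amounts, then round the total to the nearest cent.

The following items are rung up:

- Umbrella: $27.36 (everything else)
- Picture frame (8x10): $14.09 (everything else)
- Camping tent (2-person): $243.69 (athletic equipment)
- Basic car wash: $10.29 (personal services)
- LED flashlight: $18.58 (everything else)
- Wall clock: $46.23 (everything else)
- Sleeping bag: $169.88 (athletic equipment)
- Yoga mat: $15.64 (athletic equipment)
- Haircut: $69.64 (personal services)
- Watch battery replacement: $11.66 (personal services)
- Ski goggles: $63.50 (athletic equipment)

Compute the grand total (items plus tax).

Umbrella $27.36: everything else → 7.5% → $2.052
Picture frame (8x10) $14.09: everything else → 7.5% → $1.05675
Camping tent (2-person) $243.69: athletic equipment → 8.75% + 1.75% surcharge = 10.5% → $25.58745
Basic car wash $10.29: personal services → 0% → $0.00
LED flashlight $18.58: everything else → 7.5% → $1.3935
Wall clock $46.23: everything else → 7.5% → $3.46725
Sleeping bag $169.88: athletic equipment → 8.75% → $14.8645
Yoga mat $15.64: athletic equipment → 8.75% → $1.3685
Haircut $69.64: personal services → 0% → $0.00
Watch battery replacement $11.66: personal services → 0% → $0.00
Ski goggles $63.50: athletic equipment → 8.75% → $5.55625
Subtotal = $690.56; unrounded tax = $55.3462 → $55.35; total due = $745.91

$745.91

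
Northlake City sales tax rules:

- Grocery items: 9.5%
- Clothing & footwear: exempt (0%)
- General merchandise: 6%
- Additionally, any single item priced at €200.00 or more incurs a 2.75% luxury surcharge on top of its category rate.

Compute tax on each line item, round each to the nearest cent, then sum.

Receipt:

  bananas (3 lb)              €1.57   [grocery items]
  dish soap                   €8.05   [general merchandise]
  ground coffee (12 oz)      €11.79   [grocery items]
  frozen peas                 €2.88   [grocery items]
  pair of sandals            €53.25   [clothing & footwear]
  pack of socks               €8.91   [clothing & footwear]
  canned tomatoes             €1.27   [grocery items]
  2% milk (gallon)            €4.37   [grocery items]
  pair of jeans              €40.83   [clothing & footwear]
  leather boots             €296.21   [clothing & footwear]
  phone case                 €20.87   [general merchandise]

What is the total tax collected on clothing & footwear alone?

€8.15

Pair of sandals €53.25: clothing & footwear → 0% → €0.00
Pack of socks €8.91: clothing & footwear → 0% → €0.00
Pair of jeans €40.83: clothing & footwear → 0% → €0.00
Leather boots €296.21: clothing & footwear → 0% + 2.75% surcharge = 2.75% → €8.15
Tax on clothing & footwear = €0.00 + €0.00 + €0.00 + €8.15 = €8.15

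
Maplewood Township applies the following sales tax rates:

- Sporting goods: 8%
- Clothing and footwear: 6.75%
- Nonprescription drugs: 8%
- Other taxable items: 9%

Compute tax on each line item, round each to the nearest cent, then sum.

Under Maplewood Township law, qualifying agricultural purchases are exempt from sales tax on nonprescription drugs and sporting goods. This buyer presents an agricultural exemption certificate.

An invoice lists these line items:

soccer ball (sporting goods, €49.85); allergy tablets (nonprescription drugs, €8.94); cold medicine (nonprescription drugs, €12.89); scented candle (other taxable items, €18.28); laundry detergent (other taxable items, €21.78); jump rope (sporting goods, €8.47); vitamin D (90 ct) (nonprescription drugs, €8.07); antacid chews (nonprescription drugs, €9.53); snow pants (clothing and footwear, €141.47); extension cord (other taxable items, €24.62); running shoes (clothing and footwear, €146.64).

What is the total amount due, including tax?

€475.82

Soccer ball €49.85: sporting goods, buyer-exempt → 0% → €0.00
Allergy tablets €8.94: nonprescription drugs, buyer-exempt → 0% → €0.00
Cold medicine €12.89: nonprescription drugs, buyer-exempt → 0% → €0.00
Scented candle €18.28: other taxable items → 9% → €1.65
Laundry detergent €21.78: other taxable items → 9% → €1.96
Jump rope €8.47: sporting goods, buyer-exempt → 0% → €0.00
Vitamin D (90 ct) €8.07: nonprescription drugs, buyer-exempt → 0% → €0.00
Antacid chews €9.53: nonprescription drugs, buyer-exempt → 0% → €0.00
Snow pants €141.47: clothing and footwear → 6.75% → €9.55
Extension cord €24.62: other taxable items → 9% → €2.22
Running shoes €146.64: clothing and footwear → 6.75% → €9.90
Subtotal = €450.54; tax = €25.28; total due = €475.82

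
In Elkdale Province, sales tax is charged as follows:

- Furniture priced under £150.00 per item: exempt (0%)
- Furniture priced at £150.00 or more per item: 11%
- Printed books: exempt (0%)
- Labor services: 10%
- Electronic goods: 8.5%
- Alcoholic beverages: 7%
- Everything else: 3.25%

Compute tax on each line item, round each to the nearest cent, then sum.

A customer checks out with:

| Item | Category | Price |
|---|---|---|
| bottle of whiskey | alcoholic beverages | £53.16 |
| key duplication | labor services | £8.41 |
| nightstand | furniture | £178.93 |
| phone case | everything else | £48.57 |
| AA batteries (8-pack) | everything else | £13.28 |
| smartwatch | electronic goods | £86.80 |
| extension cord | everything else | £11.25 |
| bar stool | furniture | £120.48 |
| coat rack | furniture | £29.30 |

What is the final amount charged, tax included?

Bottle of whiskey £53.16: alcoholic beverages → 7% → £3.72
Key duplication £8.41: labor services → 10% → £0.84
Nightstand £178.93: furniture, £150.00 or more → 11% → £19.68
Phone case £48.57: everything else → 3.25% → £1.58
AA batteries (8-pack) £13.28: everything else → 3.25% → £0.43
Smartwatch £86.80: electronic goods → 8.5% → £7.38
Extension cord £11.25: everything else → 3.25% → £0.37
Bar stool £120.48: furniture, under £150.00 → 0% → £0.00
Coat rack £29.30: furniture, under £150.00 → 0% → £0.00
Subtotal = £550.18; tax = £34.00; total due = £584.18

£584.18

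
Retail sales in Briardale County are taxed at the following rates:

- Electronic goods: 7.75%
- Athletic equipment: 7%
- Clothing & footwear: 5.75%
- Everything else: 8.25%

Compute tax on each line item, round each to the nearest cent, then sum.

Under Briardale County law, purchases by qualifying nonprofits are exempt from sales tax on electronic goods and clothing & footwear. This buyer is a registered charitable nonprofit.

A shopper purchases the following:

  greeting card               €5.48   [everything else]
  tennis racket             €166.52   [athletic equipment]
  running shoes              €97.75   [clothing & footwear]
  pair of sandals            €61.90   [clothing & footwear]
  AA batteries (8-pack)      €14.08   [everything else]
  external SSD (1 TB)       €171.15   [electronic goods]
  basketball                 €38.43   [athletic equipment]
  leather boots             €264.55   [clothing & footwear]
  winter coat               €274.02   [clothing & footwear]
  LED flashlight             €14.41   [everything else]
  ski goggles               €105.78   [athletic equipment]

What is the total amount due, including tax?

€1238.62

Greeting card €5.48: everything else → 8.25% → €0.45
Tennis racket €166.52: athletic equipment → 7% → €11.66
Running shoes €97.75: clothing & footwear, buyer-exempt → 0% → €0.00
Pair of sandals €61.90: clothing & footwear, buyer-exempt → 0% → €0.00
AA batteries (8-pack) €14.08: everything else → 8.25% → €1.16
External SSD (1 TB) €171.15: electronic goods, buyer-exempt → 0% → €0.00
Basketball €38.43: athletic equipment → 7% → €2.69
Leather boots €264.55: clothing & footwear, buyer-exempt → 0% → €0.00
Winter coat €274.02: clothing & footwear, buyer-exempt → 0% → €0.00
LED flashlight €14.41: everything else → 8.25% → €1.19
Ski goggles €105.78: athletic equipment → 7% → €7.40
Subtotal = €1214.07; tax = €24.55; total due = €1238.62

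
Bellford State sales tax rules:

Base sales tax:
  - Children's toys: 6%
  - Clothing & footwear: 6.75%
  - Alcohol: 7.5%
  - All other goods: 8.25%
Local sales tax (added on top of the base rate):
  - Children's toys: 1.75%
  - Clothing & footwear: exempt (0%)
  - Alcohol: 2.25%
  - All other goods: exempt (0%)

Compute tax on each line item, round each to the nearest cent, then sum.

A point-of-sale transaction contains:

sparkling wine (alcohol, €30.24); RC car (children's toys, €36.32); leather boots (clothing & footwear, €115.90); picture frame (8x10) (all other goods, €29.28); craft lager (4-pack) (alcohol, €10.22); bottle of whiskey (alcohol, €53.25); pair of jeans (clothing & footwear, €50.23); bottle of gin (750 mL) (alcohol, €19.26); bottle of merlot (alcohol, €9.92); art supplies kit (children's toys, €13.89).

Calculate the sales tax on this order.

€29.51

Sparkling wine €30.24: alcohol → 7.5% + 2.25% local = 9.75% → €2.95
RC car €36.32: children's toys → 6% + 1.75% local = 7.75% → €2.81
Leather boots €115.90: clothing & footwear → 6.75% + 0% local = 6.75% → €7.82
Picture frame (8x10) €29.28: all other goods → 8.25% + 0% local = 8.25% → €2.42
Craft lager (4-pack) €10.22: alcohol → 7.5% + 2.25% local = 9.75% → €1.00
Bottle of whiskey €53.25: alcohol → 7.5% + 2.25% local = 9.75% → €5.19
Pair of jeans €50.23: clothing & footwear → 6.75% + 0% local = 6.75% → €3.39
Bottle of gin (750 mL) €19.26: alcohol → 7.5% + 2.25% local = 9.75% → €1.88
Bottle of merlot €9.92: alcohol → 7.5% + 2.25% local = 9.75% → €0.97
Art supplies kit €13.89: children's toys → 6% + 1.75% local = 7.75% → €1.08
Total tax = €2.95 + €2.81 + €7.82 + €2.42 + €1.00 + €5.19 + €3.39 + €1.88 + €0.97 + €1.08 = €29.51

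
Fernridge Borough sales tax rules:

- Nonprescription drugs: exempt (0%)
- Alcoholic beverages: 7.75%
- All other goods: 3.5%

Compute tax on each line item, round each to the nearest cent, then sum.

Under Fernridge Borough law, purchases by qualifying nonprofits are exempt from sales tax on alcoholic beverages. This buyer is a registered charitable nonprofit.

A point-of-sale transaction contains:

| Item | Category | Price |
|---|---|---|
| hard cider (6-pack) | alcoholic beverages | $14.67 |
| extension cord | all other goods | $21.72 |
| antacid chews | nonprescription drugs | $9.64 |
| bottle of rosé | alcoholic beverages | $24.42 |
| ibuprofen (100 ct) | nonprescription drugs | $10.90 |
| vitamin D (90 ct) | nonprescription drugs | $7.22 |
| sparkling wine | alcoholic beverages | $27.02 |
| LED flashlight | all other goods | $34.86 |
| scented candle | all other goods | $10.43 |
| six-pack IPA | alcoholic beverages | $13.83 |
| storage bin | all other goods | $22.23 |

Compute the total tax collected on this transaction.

Hard cider (6-pack) $14.67: alcoholic beverages, buyer-exempt → 0% → $0.00
Extension cord $21.72: all other goods → 3.5% → $0.76
Antacid chews $9.64: nonprescription drugs → 0% → $0.00
Bottle of rosé $24.42: alcoholic beverages, buyer-exempt → 0% → $0.00
Ibuprofen (100 ct) $10.90: nonprescription drugs → 0% → $0.00
Vitamin D (90 ct) $7.22: nonprescription drugs → 0% → $0.00
Sparkling wine $27.02: alcoholic beverages, buyer-exempt → 0% → $0.00
LED flashlight $34.86: all other goods → 3.5% → $1.22
Scented candle $10.43: all other goods → 3.5% → $0.37
Six-pack IPA $13.83: alcoholic beverages, buyer-exempt → 0% → $0.00
Storage bin $22.23: all other goods → 3.5% → $0.78
Total tax = $0.76 + $1.22 + $0.37 + $0.78 = $3.13

$3.13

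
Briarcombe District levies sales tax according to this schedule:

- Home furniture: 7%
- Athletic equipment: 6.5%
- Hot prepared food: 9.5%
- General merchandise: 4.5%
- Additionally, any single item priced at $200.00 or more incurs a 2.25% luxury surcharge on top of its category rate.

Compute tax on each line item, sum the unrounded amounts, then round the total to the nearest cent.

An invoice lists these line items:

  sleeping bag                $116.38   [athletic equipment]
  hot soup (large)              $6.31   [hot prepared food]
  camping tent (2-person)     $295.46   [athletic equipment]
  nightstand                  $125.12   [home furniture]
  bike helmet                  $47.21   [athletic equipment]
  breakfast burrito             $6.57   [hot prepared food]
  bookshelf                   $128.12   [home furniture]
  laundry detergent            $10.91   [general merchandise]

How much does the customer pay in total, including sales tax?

$792.01

Sleeping bag $116.38: athletic equipment → 6.5% → $7.5647
Hot soup (large) $6.31: hot prepared food → 9.5% → $0.59945
Camping tent (2-person) $295.46: athletic equipment → 6.5% + 2.25% surcharge = 8.75% → $25.85275
Nightstand $125.12: home furniture → 7% → $8.7584
Bike helmet $47.21: athletic equipment → 6.5% → $3.06865
Breakfast burrito $6.57: hot prepared food → 9.5% → $0.62415
Bookshelf $128.12: home furniture → 7% → $8.9684
Laundry detergent $10.91: general merchandise → 4.5% → $0.49095
Subtotal = $736.08; unrounded tax = $55.92745 → $55.93; total due = $792.01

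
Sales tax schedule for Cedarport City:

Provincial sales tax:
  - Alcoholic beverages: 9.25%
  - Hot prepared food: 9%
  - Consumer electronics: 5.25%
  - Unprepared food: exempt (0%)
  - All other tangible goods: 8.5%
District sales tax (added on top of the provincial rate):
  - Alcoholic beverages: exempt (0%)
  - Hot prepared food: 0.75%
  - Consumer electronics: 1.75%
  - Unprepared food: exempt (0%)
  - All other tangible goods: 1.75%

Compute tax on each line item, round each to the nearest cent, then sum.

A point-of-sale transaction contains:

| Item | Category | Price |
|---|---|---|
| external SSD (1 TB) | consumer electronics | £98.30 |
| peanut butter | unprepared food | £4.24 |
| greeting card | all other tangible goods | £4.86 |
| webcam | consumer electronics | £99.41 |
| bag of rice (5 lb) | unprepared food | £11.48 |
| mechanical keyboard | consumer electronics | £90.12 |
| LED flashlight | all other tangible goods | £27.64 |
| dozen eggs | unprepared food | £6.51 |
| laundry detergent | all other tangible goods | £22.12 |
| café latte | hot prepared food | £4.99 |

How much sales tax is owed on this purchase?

£26.24

External SSD (1 TB) £98.30: consumer electronics → 5.25% + 1.75% district = 7% → £6.88
Peanut butter £4.24: unprepared food → 0% + 0% district = 0% → £0.00
Greeting card £4.86: all other tangible goods → 8.5% + 1.75% district = 10.25% → £0.50
Webcam £99.41: consumer electronics → 5.25% + 1.75% district = 7% → £6.96
Bag of rice (5 lb) £11.48: unprepared food → 0% + 0% district = 0% → £0.00
Mechanical keyboard £90.12: consumer electronics → 5.25% + 1.75% district = 7% → £6.31
LED flashlight £27.64: all other tangible goods → 8.5% + 1.75% district = 10.25% → £2.83
Dozen eggs £6.51: unprepared food → 0% + 0% district = 0% → £0.00
Laundry detergent £22.12: all other tangible goods → 8.5% + 1.75% district = 10.25% → £2.27
Café latte £4.99: hot prepared food → 9% + 0.75% district = 9.75% → £0.49
Total tax = £6.88 + £0.50 + £6.96 + £6.31 + £2.83 + £2.27 + £0.49 = £26.24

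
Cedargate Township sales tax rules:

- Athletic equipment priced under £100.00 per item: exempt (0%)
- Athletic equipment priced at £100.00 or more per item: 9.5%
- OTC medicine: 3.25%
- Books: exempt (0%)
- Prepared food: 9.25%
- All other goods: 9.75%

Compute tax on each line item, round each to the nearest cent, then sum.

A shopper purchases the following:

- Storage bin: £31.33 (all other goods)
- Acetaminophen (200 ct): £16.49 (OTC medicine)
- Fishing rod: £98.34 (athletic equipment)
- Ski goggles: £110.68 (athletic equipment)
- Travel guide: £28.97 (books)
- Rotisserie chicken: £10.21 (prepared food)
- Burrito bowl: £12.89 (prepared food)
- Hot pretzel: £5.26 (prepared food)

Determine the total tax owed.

Storage bin £31.33: all other goods → 9.75% → £3.05
Acetaminophen (200 ct) £16.49: OTC medicine → 3.25% → £0.54
Fishing rod £98.34: athletic equipment, under £100.00 → 0% → £0.00
Ski goggles £110.68: athletic equipment, £100.00 or more → 9.5% → £10.51
Travel guide £28.97: books → 0% → £0.00
Rotisserie chicken £10.21: prepared food → 9.25% → £0.94
Burrito bowl £12.89: prepared food → 9.25% → £1.19
Hot pretzel £5.26: prepared food → 9.25% → £0.49
Total tax = £3.05 + £0.54 + £10.51 + £0.94 + £1.19 + £0.49 = £16.72

£16.72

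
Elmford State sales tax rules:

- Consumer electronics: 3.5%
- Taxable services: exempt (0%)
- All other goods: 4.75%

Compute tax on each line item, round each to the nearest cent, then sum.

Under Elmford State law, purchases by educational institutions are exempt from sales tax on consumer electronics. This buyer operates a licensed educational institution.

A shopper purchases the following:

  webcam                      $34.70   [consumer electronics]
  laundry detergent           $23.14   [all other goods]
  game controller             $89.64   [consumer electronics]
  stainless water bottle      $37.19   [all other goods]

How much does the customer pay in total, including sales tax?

Webcam $34.70: consumer electronics, buyer-exempt → 0% → $0.00
Laundry detergent $23.14: all other goods → 4.75% → $1.10
Game controller $89.64: consumer electronics, buyer-exempt → 0% → $0.00
Stainless water bottle $37.19: all other goods → 4.75% → $1.77
Subtotal = $184.67; tax = $2.87; total due = $187.54

$187.54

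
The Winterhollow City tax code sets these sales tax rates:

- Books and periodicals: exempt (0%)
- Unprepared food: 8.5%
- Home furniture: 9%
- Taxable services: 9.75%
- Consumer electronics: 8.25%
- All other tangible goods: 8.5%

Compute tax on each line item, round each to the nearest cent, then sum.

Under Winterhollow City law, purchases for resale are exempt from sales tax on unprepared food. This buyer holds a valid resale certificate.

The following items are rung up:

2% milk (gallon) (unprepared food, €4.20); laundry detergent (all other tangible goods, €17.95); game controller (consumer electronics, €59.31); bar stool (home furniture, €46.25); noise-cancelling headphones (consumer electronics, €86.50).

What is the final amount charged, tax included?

2% milk (gallon) €4.20: unprepared food, buyer-exempt → 0% → €0.00
Laundry detergent €17.95: all other tangible goods → 8.5% → €1.53
Game controller €59.31: consumer electronics → 8.25% → €4.89
Bar stool €46.25: home furniture → 9% → €4.16
Noise-cancelling headphones €86.50: consumer electronics → 8.25% → €7.14
Subtotal = €214.21; tax = €17.72; total due = €231.93

€231.93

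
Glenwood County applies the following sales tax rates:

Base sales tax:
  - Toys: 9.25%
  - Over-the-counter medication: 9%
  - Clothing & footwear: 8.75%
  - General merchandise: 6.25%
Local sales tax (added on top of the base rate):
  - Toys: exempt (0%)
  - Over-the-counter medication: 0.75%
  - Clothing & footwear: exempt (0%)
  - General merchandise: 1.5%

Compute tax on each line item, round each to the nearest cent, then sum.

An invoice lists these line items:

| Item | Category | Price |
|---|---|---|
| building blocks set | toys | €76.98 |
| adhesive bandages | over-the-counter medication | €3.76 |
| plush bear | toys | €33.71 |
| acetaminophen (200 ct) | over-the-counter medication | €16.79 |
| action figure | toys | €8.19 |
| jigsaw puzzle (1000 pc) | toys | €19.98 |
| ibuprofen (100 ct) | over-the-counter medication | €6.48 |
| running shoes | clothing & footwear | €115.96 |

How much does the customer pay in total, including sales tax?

Building blocks set €76.98: toys → 9.25% + 0% local = 9.25% → €7.12
Adhesive bandages €3.76: over-the-counter medication → 9% + 0.75% local = 9.75% → €0.37
Plush bear €33.71: toys → 9.25% + 0% local = 9.25% → €3.12
Acetaminophen (200 ct) €16.79: over-the-counter medication → 9% + 0.75% local = 9.75% → €1.64
Action figure €8.19: toys → 9.25% + 0% local = 9.25% → €0.76
Jigsaw puzzle (1000 pc) €19.98: toys → 9.25% + 0% local = 9.25% → €1.85
Ibuprofen (100 ct) €6.48: over-the-counter medication → 9% + 0.75% local = 9.75% → €0.63
Running shoes €115.96: clothing & footwear → 8.75% + 0% local = 8.75% → €10.15
Subtotal = €281.85; tax = €25.64; total due = €307.49

€307.49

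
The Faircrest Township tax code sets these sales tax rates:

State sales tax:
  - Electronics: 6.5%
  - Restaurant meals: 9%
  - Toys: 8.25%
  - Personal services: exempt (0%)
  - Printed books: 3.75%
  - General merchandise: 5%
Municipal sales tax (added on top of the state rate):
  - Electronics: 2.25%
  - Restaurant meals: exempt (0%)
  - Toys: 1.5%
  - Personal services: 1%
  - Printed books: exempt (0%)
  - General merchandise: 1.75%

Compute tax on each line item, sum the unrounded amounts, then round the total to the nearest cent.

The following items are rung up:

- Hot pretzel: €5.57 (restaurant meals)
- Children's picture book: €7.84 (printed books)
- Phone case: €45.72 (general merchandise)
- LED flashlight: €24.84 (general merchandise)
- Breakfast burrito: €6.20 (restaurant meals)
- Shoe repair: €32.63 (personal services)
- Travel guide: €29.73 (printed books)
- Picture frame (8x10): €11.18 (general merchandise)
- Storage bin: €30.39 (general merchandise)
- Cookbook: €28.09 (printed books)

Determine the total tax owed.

€11.42

Hot pretzel €5.57: restaurant meals → 9% + 0% municipal = 9% → €0.5013
Children's picture book €7.84: printed books → 3.75% + 0% municipal = 3.75% → €0.294
Phone case €45.72: general merchandise → 5% + 1.75% municipal = 6.75% → €3.0861
LED flashlight €24.84: general merchandise → 5% + 1.75% municipal = 6.75% → €1.6767
Breakfast burrito €6.20: restaurant meals → 9% + 0% municipal = 9% → €0.558
Shoe repair €32.63: personal services → 0% + 1% municipal = 1% → €0.3263
Travel guide €29.73: printed books → 3.75% + 0% municipal = 3.75% → €1.114875
Picture frame (8x10) €11.18: general merchandise → 5% + 1.75% municipal = 6.75% → €0.75465
Storage bin €30.39: general merchandise → 5% + 1.75% municipal = 6.75% → €2.051325
Cookbook €28.09: printed books → 3.75% + 0% municipal = 3.75% → €1.053375
Unrounded tax sum = €11.416625 → €11.42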